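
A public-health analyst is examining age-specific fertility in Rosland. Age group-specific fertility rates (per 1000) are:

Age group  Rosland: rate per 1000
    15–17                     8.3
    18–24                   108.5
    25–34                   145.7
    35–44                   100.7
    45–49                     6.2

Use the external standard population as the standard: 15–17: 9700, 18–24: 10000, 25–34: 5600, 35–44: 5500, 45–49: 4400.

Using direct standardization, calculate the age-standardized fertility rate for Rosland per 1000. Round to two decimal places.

Standard total = 35200; weights = 0.2756, 0.2841, 0.1591, 0.1562, 0.1250.
Standardized rate: 0.2756×8.3 + 0.2841×108.5 + 0.1591×145.7 + 0.1562×100.7 + 0.1250×6.2 = 72.8000 per 1000.

72.80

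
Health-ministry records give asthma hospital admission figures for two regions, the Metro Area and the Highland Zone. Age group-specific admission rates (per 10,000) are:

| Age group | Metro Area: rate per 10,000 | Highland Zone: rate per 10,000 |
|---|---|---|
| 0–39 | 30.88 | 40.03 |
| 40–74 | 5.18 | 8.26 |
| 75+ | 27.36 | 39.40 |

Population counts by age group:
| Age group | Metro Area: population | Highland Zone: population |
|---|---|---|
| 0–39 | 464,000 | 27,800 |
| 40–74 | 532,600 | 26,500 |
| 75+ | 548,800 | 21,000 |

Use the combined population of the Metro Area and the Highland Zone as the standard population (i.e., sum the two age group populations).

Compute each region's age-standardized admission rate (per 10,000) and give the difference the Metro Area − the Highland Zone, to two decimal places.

-8.07

Combined standard total = 1,620,700; weights = 0.3034, 0.3450, 0.3516.
The Metro Area: 0.3034×30.88 + 0.3450×5.18 + 0.3516×27.36 = 20.7766 per 10,000.
The Highland Zone: 0.3034×40.03 + 0.3450×8.26 + 0.3516×39.40 = 28.8487 per 10,000.
Difference = 20.7766 − 28.8487 = -8.0721.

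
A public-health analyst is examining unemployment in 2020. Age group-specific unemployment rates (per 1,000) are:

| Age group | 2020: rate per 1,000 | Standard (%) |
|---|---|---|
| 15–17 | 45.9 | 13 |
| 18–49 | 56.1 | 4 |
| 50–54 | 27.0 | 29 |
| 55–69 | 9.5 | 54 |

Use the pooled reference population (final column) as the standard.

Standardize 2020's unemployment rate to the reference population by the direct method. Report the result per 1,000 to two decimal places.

Standard weights: 0.13, 0.04, 0.29, 0.54.
Standardized rate: 0.1300×45.9 + 0.0400×56.1 + 0.2900×27.0 + 0.5400×9.5 = 21.1710 per 1,000.

21.17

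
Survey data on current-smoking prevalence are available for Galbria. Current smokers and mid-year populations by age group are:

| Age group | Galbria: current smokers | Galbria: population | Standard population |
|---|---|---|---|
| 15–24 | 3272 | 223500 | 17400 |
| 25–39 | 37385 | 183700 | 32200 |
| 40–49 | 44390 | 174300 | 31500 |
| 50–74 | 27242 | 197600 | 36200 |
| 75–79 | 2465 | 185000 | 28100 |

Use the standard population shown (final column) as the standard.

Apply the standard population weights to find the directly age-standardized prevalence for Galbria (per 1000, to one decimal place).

138.9

Age-specific rates per 1000 for Galbria: 14.640, 203.511, 254.676, 137.864, 13.324.
Standard total = 145400; weights = 0.1197, 0.2215, 0.2166, 0.2490, 0.1933.
Standardized rate: 0.1197×14.640 + 0.2215×203.511 + 0.2166×254.676 + 0.2490×137.864 + 0.1933×13.324 = 138.8940 per 1000.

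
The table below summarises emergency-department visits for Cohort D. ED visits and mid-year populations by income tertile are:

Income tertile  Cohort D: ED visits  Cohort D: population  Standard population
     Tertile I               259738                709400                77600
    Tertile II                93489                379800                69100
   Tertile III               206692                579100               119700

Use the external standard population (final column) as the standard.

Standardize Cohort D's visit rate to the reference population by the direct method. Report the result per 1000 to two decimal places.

330.87

Income-specific rates per 1000 for Cohort D: 366.138, 246.153, 356.919.
Standard total = 266400; weights = 0.2913, 0.2594, 0.4493.
Standardized rate: 0.2913×366.138 + 0.2594×246.153 + 0.4493×356.919 = 330.8735 per 1000.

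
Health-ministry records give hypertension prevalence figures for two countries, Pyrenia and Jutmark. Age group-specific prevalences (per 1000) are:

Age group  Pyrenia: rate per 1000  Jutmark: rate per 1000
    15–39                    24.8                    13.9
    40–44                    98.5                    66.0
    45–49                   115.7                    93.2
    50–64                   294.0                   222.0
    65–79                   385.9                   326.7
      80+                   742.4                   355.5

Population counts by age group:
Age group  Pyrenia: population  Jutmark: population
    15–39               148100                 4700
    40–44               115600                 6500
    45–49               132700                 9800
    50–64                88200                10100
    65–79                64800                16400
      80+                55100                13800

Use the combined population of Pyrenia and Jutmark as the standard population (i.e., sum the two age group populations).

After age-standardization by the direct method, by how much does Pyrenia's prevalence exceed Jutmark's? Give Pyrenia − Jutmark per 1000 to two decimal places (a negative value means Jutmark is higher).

Combined standard total = 665800; weights = 0.2295, 0.1834, 0.2140, 0.1476, 0.1220, 0.1035.
Pyrenia: 0.2295×24.8 + 0.1834×98.5 + 0.2140×115.7 + 0.1476×294.0 + 0.1220×385.9 + 0.1035×742.4 = 215.8158 per 1000.
Jutmark: 0.2295×13.9 + 0.1834×66.0 + 0.2140×93.2 + 0.1476×222.0 + 0.1220×326.7 + 0.1035×355.5 = 144.6502 per 1000.
Difference = 215.8158 − 144.6502 = 71.1656.

71.17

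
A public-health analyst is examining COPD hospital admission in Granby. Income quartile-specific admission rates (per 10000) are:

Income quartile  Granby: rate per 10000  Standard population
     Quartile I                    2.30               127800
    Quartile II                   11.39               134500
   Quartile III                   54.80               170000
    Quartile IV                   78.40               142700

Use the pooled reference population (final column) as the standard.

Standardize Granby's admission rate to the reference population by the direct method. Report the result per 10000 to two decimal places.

Standard total = 575000; weights = 0.2223, 0.2339, 0.2957, 0.2482.
Standardized rate: 0.2223×2.30 + 0.2339×11.39 + 0.2957×54.80 + 0.2482×78.40 = 38.8340 per 10000.

38.83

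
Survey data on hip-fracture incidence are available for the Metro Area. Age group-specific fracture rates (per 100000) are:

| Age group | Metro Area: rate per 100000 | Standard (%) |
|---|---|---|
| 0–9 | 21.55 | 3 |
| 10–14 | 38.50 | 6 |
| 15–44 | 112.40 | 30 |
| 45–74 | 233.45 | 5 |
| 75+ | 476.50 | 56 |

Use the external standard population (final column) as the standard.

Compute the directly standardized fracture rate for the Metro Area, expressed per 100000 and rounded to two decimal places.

Standard weights: 0.03, 0.06, 0.30, 0.05, 0.56.
Standardized rate: 0.0300×21.55 + 0.0600×38.50 + 0.3000×112.40 + 0.0500×233.45 + 0.5600×476.50 = 315.1890 per 100000.

315.19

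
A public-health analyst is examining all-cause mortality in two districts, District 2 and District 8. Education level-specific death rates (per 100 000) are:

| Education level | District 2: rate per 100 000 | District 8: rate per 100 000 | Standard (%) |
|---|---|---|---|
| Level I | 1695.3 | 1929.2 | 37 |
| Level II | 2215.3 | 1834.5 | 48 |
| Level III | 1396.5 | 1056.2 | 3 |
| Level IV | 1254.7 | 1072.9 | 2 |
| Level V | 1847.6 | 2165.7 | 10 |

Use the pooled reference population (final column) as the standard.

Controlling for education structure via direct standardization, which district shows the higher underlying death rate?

District 2

Standard weights: 0.37, 0.48, 0.03, 0.02, 0.10.
District 2: 0.3700×1695.3 + 0.4800×2215.3 + 0.0300×1396.5 + 0.0200×1254.7 + 0.1000×1847.6 = 1942.3540 per 100 000.
District 8: 0.3700×1929.2 + 0.4800×1834.5 + 0.0300×1056.2 + 0.0200×1072.9 + 0.1000×2165.7 = 1864.0780 per 100 000.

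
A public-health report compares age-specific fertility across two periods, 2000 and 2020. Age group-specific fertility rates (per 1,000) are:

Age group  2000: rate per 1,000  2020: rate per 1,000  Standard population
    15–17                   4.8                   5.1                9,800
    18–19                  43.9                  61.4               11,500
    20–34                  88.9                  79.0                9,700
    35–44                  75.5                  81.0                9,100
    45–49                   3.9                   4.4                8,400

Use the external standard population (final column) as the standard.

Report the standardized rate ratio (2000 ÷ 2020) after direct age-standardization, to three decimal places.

Standard total = 48,500; weights = 0.2021, 0.2371, 0.2000, 0.1876, 0.1732.
2000: 0.2021×4.8 + 0.2371×43.9 + 0.2000×88.9 + 0.1876×75.5 + 0.1732×3.9 = 44.0006 per 1,000.
2020: 0.2021×5.1 + 0.2371×61.4 + 0.2000×79.0 + 0.1876×81.0 + 0.1732×4.4 = 47.3493 per 1,000.
Ratio = 44.0006 ÷ 47.3493 = 0.92928.

0.929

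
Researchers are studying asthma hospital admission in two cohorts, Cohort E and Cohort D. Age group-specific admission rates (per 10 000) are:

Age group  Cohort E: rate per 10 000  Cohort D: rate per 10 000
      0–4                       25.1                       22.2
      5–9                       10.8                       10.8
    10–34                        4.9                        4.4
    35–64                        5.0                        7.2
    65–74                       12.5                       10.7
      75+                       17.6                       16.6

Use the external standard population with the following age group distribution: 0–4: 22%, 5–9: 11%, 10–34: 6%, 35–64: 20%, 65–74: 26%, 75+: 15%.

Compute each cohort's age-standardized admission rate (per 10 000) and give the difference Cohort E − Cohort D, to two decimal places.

0.85

Standard weights: 0.22, 0.11, 0.06, 0.20, 0.26, 0.15.
Cohort E: 0.2200×25.1 + 0.1100×10.8 + 0.0600×4.9 + 0.2000×5.0 + 0.2600×12.5 + 0.1500×17.6 = 13.8940 per 10 000.
Cohort D: 0.2200×22.2 + 0.1100×10.8 + 0.0600×4.4 + 0.2000×7.2 + 0.2600×10.7 + 0.1500×16.6 = 13.0480 per 10 000.
Difference = 13.8940 − 13.0480 = 0.8460.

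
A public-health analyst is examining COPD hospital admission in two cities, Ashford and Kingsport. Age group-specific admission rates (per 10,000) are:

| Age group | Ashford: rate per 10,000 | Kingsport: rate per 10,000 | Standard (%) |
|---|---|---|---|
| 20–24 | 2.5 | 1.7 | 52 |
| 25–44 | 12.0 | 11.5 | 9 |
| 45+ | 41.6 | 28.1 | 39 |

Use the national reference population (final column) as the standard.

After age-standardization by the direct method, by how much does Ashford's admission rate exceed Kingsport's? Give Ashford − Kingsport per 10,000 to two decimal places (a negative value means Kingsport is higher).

5.73

Standard weights: 0.52, 0.09, 0.39.
Ashford: 0.5200×2.5 + 0.0900×12.0 + 0.3900×41.6 = 18.6040 per 10,000.
Kingsport: 0.5200×1.7 + 0.0900×11.5 + 0.3900×28.1 = 12.8780 per 10,000.
Difference = 18.6040 − 12.8780 = 5.7260.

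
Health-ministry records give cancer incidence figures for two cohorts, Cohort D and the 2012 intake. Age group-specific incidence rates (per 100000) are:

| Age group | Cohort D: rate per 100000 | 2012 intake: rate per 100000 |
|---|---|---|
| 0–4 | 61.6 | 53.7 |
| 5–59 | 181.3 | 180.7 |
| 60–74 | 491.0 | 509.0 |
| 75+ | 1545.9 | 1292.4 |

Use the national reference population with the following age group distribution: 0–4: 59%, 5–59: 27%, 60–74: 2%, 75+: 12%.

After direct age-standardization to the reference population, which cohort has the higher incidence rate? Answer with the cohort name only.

Standard weights: 0.59, 0.27, 0.02, 0.12.
Cohort D: 0.5900×61.6 + 0.2700×181.3 + 0.0200×491.0 + 0.1200×1545.9 = 280.6230 per 100000.
The 2012 intake: 0.5900×53.7 + 0.2700×180.7 + 0.0200×509.0 + 0.1200×1292.4 = 245.7400 per 100000.

Cohort D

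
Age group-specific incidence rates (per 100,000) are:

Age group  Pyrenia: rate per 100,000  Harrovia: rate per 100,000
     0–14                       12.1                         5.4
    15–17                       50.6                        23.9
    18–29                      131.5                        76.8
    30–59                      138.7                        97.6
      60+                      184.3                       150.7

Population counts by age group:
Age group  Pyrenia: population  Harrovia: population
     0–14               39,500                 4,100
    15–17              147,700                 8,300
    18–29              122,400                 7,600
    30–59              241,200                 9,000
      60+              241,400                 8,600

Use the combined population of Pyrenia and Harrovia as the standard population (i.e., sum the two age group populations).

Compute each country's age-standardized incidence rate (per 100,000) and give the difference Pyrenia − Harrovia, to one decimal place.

36.5

Combined standard total = 829,800; weights = 0.0525, 0.1880, 0.1567, 0.3015, 0.3013.
Pyrenia: 0.0525×12.1 + 0.1880×50.6 + 0.1567×131.5 + 0.3015×138.7 + 0.3013×184.3 = 128.0958 per 100,000.
Harrovia: 0.0525×5.4 + 0.1880×23.9 + 0.1567×76.8 + 0.3015×97.6 + 0.3013×150.7 = 91.6394 per 100,000.
Difference = 128.0958 − 91.6394 = 36.4564.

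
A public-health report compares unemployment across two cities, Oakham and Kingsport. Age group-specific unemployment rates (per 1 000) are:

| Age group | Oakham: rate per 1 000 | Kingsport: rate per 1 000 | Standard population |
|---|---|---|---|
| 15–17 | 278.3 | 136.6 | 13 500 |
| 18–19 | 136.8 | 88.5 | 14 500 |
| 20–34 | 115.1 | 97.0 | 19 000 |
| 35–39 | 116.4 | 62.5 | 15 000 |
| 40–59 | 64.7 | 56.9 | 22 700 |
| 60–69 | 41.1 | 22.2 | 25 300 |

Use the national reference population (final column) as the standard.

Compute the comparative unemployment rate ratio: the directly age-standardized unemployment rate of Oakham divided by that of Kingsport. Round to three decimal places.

1.570

Standard total = 110 000; weights = 0.1227, 0.1318, 0.1727, 0.1364, 0.2064, 0.2300.
Oakham: 0.1227×278.3 + 0.1318×136.8 + 0.1727×115.1 + 0.1364×116.4 + 0.2064×64.7 + 0.2300×41.1 = 110.7461 per 1 000.
Kingsport: 0.1227×136.6 + 0.1318×88.5 + 0.1727×97.0 + 0.1364×62.5 + 0.2064×56.9 + 0.2300×22.2 = 70.5558 per 1 000.
Ratio = 110.7461 ÷ 70.5558 = 1.56962.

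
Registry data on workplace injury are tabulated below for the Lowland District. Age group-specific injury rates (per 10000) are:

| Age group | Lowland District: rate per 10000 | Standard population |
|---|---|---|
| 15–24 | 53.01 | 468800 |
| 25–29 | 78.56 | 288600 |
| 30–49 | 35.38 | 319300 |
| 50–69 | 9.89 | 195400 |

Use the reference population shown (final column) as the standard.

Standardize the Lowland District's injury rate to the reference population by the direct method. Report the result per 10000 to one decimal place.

Standard total = 1272100; weights = 0.3685, 0.2269, 0.2510, 0.1536.
Standardized rate: 0.3685×53.01 + 0.2269×78.56 + 0.2510×35.38 + 0.1536×9.89 = 47.7579 per 10000.

47.8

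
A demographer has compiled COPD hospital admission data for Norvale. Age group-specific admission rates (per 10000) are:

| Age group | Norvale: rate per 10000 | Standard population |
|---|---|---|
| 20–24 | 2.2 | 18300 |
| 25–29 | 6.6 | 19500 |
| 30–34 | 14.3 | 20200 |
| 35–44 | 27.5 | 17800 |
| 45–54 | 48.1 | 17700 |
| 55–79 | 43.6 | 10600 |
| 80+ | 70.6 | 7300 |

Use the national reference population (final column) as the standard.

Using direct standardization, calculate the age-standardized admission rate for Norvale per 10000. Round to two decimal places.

24.92

Standard total = 111400; weights = 0.1643, 0.1750, 0.1813, 0.1598, 0.1589, 0.0952, 0.0655.
Standardized rate: 0.1643×2.2 + 0.1750×6.6 + 0.1813×14.3 + 0.1598×27.5 + 0.1589×48.1 + 0.0952×43.6 + 0.0655×70.6 = 24.9213 per 10000.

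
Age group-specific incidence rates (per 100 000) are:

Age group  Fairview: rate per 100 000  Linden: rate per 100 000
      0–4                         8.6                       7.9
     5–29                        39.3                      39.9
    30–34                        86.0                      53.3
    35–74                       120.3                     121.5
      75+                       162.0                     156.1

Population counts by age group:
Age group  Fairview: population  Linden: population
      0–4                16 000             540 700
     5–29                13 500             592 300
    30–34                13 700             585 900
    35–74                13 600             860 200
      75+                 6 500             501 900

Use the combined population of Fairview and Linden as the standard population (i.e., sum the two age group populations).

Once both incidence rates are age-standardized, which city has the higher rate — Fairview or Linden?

Combined standard total = 3 144 300; weights = 0.1771, 0.1927, 0.1907, 0.2779, 0.1617.
Fairview: 0.1771×8.6 + 0.1927×39.3 + 0.1907×86.0 + 0.2779×120.3 + 0.1617×162.0 = 85.1191 per 100 000.
Linden: 0.1771×7.9 + 0.1927×39.9 + 0.1907×53.3 + 0.2779×121.5 + 0.1617×156.1 = 78.2546 per 100 000.
The crude rates (71.65 vs 78.54) would put Linden higher, but that reflects its age composition; once standardized to a common age structure, Fairview has the higher underlying rate.

Fairview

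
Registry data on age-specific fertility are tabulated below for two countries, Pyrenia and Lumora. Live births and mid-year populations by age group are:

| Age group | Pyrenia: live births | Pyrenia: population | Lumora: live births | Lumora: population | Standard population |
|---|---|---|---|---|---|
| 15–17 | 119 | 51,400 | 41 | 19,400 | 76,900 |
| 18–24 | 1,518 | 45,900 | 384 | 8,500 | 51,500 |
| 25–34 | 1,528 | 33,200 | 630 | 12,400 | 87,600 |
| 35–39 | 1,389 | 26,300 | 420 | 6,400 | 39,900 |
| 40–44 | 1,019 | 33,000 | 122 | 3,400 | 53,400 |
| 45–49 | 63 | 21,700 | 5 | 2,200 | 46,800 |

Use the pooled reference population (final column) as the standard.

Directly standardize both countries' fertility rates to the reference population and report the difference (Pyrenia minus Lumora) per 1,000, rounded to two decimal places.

-4.99

Age-specific rates per 1,000 for Pyrenia: 2.315, 33.072, 46.024, 52.814, 30.879, 2.903.
For Lumora: 2.113, 45.176, 50.806, 65.625, 35.882, 2.273.
Standard total = 356,100; weights = 0.2160, 0.1446, 0.2460, 0.1120, 0.1500, 0.1314.
Pyrenia: 0.2160×2.315 + 0.1446×33.072 + 0.2460×46.024 + 0.1120×52.814 + 0.1500×30.879 + 0.1314×2.903 = 27.5344 per 1,000.
Lumora: 0.2160×2.113 + 0.1446×45.176 + 0.2460×50.806 + 0.1120×65.625 + 0.1500×35.882 + 0.1314×2.273 = 32.5208 per 1,000.
Difference = 27.5344 − 32.5208 = -4.9864.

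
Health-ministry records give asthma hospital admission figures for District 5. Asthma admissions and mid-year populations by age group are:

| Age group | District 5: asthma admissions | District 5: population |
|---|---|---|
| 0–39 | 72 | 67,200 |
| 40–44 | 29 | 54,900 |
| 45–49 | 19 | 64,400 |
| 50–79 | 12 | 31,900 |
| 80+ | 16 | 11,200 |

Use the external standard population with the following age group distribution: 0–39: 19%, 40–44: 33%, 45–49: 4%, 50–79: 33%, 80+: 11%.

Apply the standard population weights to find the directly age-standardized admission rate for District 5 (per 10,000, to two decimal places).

Age-specific rates per 10,000 for District 5: 10.71, 5.28, 2.95, 3.76, 14.29.
Standard weights: 0.19, 0.33, 0.04, 0.33, 0.11.
Standardized rate: 0.1900×10.71 + 0.3300×5.28 + 0.0400×2.95 + 0.3300×3.76 + 0.1100×14.29 = 6.7097 per 10,000.

6.71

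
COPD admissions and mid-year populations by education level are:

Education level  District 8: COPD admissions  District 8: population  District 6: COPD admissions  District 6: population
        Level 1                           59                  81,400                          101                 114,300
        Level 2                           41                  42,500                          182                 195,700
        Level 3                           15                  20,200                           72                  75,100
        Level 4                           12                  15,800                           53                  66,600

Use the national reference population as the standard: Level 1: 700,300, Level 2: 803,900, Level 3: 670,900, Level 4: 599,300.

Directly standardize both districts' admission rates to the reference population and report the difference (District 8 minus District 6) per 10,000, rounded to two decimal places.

Education-specific rates per 10,000 for District 8: 7.25, 9.65, 7.43, 7.59.
For District 6: 8.84, 9.30, 9.59, 7.96.
Standard total = 2,774,400; weights = 0.2524, 0.2898, 0.2418, 0.2160.
District 8: 0.2524×7.25 + 0.2898×9.65 + 0.2418×7.43 + 0.2160×7.59 = 8.0611 per 10,000.
District 6: 0.2524×8.84 + 0.2898×9.30 + 0.2418×9.59 + 0.2160×7.96 = 8.9625 per 10,000.
Difference = 8.0611 − 8.9625 = -0.9014.

-0.90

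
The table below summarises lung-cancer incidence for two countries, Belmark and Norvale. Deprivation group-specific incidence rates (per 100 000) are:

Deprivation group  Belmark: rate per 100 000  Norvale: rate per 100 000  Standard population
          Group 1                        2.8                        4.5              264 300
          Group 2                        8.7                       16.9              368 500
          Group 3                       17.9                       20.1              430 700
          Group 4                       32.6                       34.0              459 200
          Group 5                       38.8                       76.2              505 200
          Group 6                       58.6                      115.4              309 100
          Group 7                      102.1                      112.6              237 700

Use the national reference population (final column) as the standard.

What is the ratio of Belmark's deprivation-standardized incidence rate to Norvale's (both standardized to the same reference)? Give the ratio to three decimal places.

0.668

Standard total = 2 574 700; weights = 0.1027, 0.1431, 0.1673, 0.1784, 0.1962, 0.1201, 0.0923.
Belmark: 0.1027×2.8 + 0.1431×8.7 + 0.1673×17.9 + 0.1784×32.6 + 0.1962×38.8 + 0.1201×58.6 + 0.0923×102.1 = 34.4155 per 100 000.
Norvale: 0.1027×4.5 + 0.1431×16.9 + 0.1673×20.1 + 0.1784×34.0 + 0.1962×76.2 + 0.1201×115.4 + 0.0923×112.6 = 51.5082 per 100 000.
Ratio = 34.4155 ÷ 51.5082 = 0.66816.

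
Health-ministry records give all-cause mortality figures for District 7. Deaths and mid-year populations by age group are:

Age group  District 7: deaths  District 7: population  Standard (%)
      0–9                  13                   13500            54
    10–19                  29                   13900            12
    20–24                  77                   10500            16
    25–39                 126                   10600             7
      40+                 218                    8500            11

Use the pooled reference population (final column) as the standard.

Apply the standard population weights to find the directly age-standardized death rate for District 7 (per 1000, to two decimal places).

Age-specific rates per 1000 for District 7: 0.963, 2.086, 7.333, 11.887, 25.647.
Standard weights: 0.54, 0.12, 0.16, 0.07, 0.11.
Standardized rate: 0.5400×0.963 + 0.1200×2.086 + 0.1600×7.333 + 0.0700×11.887 + 0.1100×25.647 = 5.5969 per 1000.

5.60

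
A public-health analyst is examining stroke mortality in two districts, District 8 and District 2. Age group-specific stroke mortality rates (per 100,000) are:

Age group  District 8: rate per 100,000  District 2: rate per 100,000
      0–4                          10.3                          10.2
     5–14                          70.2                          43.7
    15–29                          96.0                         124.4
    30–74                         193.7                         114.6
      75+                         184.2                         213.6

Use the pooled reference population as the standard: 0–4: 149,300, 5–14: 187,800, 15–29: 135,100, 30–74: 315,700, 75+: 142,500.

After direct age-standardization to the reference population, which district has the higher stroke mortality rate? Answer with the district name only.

District 8

Standard total = 930,400; weights = 0.1605, 0.2018, 0.1452, 0.3393, 0.1532.
District 8: 0.1605×10.3 + 0.2018×70.2 + 0.1452×96.0 + 0.3393×193.7 + 0.1532×184.2 = 123.7001 per 100,000.
District 2: 0.1605×10.2 + 0.2018×43.7 + 0.1452×124.4 + 0.3393×114.6 + 0.1532×213.6 = 100.1219 per 100,000.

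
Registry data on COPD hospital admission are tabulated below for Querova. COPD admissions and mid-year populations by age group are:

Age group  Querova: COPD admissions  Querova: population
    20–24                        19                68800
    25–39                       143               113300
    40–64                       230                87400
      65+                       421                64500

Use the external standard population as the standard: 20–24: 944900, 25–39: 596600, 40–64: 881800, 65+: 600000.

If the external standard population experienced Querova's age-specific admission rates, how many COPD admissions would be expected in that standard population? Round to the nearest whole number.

7251

Age-specific rates per 10000 for Querova: 2.76, 12.62, 26.32, 65.27.
Expected COPD admissions = Σ (standard pop × age-specific rate ÷ 10000)
= 944900×2.76/10000 + 596600×12.62/10000 + 881800×26.32/10000 + 600000×65.27/10000
= 260.95 + 752.99 + 2320.53 + 3916.28 = 7250.74.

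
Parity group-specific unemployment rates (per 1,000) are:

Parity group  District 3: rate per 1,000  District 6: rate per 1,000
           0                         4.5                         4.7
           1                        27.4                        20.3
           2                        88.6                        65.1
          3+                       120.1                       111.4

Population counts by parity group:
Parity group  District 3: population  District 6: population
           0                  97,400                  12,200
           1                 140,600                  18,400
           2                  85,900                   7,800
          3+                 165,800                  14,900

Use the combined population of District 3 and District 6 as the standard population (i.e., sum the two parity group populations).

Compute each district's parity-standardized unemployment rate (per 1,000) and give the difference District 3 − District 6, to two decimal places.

8.99

Combined standard total = 543,000; weights = 0.2018, 0.2928, 0.1726, 0.3328.
District 3: 0.2018×4.5 + 0.2928×27.4 + 0.1726×88.6 + 0.3328×120.1 = 64.1873 per 1,000.
District 6: 0.2018×4.7 + 0.2928×20.3 + 0.1726×65.1 + 0.3328×111.4 = 55.1983 per 1,000.
Difference = 64.1873 − 55.1983 = 8.9890.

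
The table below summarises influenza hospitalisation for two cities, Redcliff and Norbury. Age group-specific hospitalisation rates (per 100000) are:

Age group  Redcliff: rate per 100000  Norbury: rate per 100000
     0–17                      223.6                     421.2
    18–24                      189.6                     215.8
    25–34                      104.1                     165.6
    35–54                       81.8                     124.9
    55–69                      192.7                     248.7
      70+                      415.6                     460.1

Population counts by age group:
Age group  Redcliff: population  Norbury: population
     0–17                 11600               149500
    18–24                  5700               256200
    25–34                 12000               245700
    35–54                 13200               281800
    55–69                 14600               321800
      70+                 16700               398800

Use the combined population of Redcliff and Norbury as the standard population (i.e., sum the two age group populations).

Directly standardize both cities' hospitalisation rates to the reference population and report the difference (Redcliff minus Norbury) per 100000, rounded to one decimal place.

Combined standard total = 1727600; weights = 0.0933, 0.1516, 0.1492, 0.1708, 0.1947, 0.2405.
Redcliff: 0.0933×223.6 + 0.1516×189.6 + 0.1492×104.1 + 0.1708×81.8 + 0.1947×192.7 + 0.2405×415.6 = 216.5674 per 100000.
Norbury: 0.0933×421.2 + 0.1516×215.8 + 0.1492×165.6 + 0.1708×124.9 + 0.1947×248.7 + 0.2405×460.1 = 277.1059 per 100000.
Difference = 216.5674 − 277.1059 = -60.5385.

-60.5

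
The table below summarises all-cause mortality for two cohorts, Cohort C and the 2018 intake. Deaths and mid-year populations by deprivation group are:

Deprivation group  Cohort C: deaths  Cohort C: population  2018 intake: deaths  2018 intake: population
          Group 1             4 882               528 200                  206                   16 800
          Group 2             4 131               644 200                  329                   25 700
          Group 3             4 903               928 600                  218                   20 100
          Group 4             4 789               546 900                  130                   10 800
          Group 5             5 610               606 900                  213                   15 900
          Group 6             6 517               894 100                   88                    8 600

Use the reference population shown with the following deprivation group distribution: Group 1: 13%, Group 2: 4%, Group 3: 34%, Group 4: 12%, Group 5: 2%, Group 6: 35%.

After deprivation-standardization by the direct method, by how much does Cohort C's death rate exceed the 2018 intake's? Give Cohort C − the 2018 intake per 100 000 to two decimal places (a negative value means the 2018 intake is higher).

-404.74

Deprivation-specific rates per 100 000 for Cohort C: 924.27, 641.26, 528.00, 875.66, 924.37, 728.89.
For the 2018 intake: 1226.19, 1280.16, 1084.58, 1203.70, 1339.62, 1023.26.
Standard weights: 0.13, 0.04, 0.34, 0.12, 0.02, 0.35.
Cohort C: 0.1300×924.27 + 0.0400×641.26 + 0.3400×528.00 + 0.1200×875.66 + 0.0200×924.37 + 0.3500×728.89 = 704.0036 per 100 000.
The 2018 intake: 0.1300×1226.19 + 0.0400×1280.16 + 0.3400×1084.58 + 0.1200×1203.70 + 0.0200×1339.62 + 0.3500×1023.26 = 1108.7436 per 100 000.
Difference = 704.0036 − 1108.7436 = -404.7400.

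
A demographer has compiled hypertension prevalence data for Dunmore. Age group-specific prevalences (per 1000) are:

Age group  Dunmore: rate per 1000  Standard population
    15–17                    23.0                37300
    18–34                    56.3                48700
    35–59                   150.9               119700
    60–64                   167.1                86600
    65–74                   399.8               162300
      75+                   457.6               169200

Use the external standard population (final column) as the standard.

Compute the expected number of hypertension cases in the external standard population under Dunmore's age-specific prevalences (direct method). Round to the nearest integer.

178447

Expected hypertension cases = Σ (standard pop × age-specific rate ÷ 1000)
= 37300×23.0/1000 + 48700×56.3/1000 + 119700×150.9/1000 + 86600×167.1/1000 + 162300×399.8/1000 + 169200×457.6/1000
= 857.90 + 2741.81 + 18062.73 + 14470.86 + 64887.54 + 77425.92 = 178446.76.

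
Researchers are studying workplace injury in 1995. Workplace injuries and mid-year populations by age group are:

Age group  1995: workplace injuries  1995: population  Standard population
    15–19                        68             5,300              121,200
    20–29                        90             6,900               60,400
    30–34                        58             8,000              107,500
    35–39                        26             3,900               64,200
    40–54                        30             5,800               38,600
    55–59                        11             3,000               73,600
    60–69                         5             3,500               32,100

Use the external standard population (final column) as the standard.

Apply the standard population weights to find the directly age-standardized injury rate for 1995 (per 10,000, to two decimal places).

Age-specific rates per 10,000 for 1995: 128.30, 130.43, 72.50, 66.67, 51.72, 36.67, 14.29.
Standard total = 497,600; weights = 0.2436, 0.1214, 0.2160, 0.1290, 0.0776, 0.1479, 0.0645.
Standardized rate: 0.2436×128.30 + 0.1214×130.43 + 0.2160×72.50 + 0.1290×66.67 + 0.0776×51.72 + 0.1479×36.67 + 0.0645×14.29 = 81.7042 per 10,000.

81.70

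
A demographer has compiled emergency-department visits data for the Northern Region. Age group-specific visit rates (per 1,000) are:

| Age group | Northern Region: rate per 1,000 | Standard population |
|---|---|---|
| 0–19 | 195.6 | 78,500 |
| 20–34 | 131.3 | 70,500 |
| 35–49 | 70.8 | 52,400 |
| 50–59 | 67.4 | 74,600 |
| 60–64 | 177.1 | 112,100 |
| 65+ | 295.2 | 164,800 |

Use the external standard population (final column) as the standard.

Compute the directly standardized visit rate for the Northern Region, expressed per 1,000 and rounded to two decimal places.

Standard total = 552,900; weights = 0.1420, 0.1275, 0.0948, 0.1349, 0.2027, 0.2981.
Standardized rate: 0.1420×195.6 + 0.1275×131.3 + 0.0948×70.8 + 0.1349×67.4 + 0.2027×177.1 + 0.2981×295.2 = 184.2125 per 1,000.

184.21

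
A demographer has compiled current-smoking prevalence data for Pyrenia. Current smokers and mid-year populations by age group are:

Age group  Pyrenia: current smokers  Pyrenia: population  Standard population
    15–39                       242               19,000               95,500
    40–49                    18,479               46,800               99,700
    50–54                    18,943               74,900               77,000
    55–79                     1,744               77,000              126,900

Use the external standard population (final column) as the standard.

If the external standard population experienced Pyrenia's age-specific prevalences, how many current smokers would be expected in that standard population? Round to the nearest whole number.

62931

Age-specific rates per 1,000 for Pyrenia: 12.737, 394.850, 252.911, 22.649.
Expected current smokers = Σ (standard pop × age-specific rate ÷ 1,000)
= 95,500×12.737/1,000 + 99,700×394.850/1,000 + 77,000×252.911/1,000 + 126,900×22.649/1,000
= 1216.37 + 39366.59 + 19474.11 + 2874.20 = 62931.27.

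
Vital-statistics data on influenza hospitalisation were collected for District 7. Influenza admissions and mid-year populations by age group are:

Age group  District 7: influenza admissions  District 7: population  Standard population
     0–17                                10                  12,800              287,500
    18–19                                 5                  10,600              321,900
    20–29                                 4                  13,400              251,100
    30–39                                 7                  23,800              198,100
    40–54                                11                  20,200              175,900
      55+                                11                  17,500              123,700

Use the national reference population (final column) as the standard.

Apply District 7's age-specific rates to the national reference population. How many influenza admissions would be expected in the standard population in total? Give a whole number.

Age-specific rates per 100,000 for District 7: 78.12, 47.17, 29.85, 29.41, 54.46, 62.86.
Expected influenza admissions = Σ (standard pop × age-specific rate ÷ 100,000)
= 287,500×78.12/100,000 + 321,900×47.17/100,000 + 251,100×29.85/100,000 + 198,100×29.41/100,000 + 175,900×54.46/100,000 + 123,700×62.86/100,000
= 224.61 + 151.84 + 74.96 + 58.26 + 95.79 + 77.75 = 683.21.

683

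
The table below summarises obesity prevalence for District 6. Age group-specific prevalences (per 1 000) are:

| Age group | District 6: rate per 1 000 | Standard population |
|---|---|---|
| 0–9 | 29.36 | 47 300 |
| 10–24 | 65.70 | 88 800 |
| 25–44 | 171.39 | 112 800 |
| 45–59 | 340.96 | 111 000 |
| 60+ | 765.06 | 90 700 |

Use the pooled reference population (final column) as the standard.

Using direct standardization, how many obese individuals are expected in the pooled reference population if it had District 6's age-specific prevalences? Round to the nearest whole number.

133793

Expected obese individuals = Σ (standard pop × age-specific rate ÷ 1 000)
= 47 300×29.36/1 000 + 88 800×65.70/1 000 + 112 800×171.39/1 000 + 111 000×340.96/1 000 + 90 700×765.06/1 000
= 1388.73 + 5834.16 + 19332.79 + 37846.56 + 69390.94 = 133793.18.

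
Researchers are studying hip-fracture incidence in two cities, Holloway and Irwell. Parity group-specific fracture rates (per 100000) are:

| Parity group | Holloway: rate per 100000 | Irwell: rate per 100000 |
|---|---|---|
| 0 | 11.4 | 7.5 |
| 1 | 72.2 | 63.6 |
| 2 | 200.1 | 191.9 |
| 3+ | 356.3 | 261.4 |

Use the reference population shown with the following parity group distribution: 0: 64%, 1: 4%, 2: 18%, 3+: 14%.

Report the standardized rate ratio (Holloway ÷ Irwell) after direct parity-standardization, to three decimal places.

1.224

Standard weights: 0.64, 0.04, 0.18, 0.14.
Holloway: 0.6400×11.4 + 0.0400×72.2 + 0.1800×200.1 + 0.1400×356.3 = 96.0840 per 100000.
Irwell: 0.6400×7.5 + 0.0400×63.6 + 0.1800×191.9 + 0.1400×261.4 = 78.4820 per 100000.
Ratio = 96.0840 ÷ 78.4820 = 1.22428.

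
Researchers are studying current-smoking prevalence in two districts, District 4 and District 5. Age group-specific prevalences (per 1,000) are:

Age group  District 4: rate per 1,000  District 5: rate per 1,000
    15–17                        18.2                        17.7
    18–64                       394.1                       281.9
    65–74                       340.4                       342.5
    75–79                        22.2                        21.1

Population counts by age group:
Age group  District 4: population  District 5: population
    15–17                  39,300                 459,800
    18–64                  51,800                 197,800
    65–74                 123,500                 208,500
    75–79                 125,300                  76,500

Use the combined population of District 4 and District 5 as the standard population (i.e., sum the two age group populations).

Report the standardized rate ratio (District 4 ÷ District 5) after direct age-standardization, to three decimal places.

Combined standard total = 1,282,500; weights = 0.3892, 0.1946, 0.2589, 0.1573.
District 4: 0.3892×18.2 + 0.1946×394.1 + 0.2589×340.4 + 0.1573×22.2 = 175.3947 per 1,000.
District 5: 0.3892×17.7 + 0.1946×281.9 + 0.2589×342.5 + 0.1573×21.1 = 153.7343 per 1,000.
Ratio = 175.3947 ÷ 153.7343 = 1.14089.

1.141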